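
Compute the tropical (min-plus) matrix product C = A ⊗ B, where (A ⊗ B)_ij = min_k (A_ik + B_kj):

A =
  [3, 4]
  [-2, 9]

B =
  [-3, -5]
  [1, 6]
A ⊗ B =
  [0, -2]
  [-5, -7]

Apply the min-plus product entry-by-entry:
  C[0][0] = min over k of (A[0][0] + B[0][0] = 3 + -3 = 0, A[0][1] + B[1][0] = 4 + 1 = 5) = 0 (attained at k = 0)
  C[0][1] = min over k of (A[0][0] + B[0][1] = 3 + -5 = -2, A[0][1] + B[1][1] = 4 + 6 = 10) = -2 (attained at k = 0)
  C[1][0] = min over k of (A[1][0] + B[0][0] = -2 + -3 = -5, A[1][1] + B[1][0] = 9 + 1 = 10) = -5 (attained at k = 0)
  C[1][1] = min over k of (A[1][0] + B[0][1] = -2 + -5 = -7, A[1][1] + B[1][1] = 9 + 6 = 15) = -7 (attained at k = 0)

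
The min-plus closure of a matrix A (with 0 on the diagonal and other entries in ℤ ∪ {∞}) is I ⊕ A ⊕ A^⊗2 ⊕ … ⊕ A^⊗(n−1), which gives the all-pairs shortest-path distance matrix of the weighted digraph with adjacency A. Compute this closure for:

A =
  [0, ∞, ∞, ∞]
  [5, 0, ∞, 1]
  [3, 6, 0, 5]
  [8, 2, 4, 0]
Closure =
  [0, ∞, ∞, ∞]
  [5, 0, 5, 1]
  [3, 6, 0, 5]
  [7, 2, 4, 0]

This is the Floyd-Warshall all-pairs shortest-path computation. For each intermediate vertex k = 0, 1, …, 3, update dist[i][j] ← min(dist[i][j], dist[i][k] + dist[k][j]). The final matrix gives, for each (i, j), the minimum total weight of any directed path from i to j (possibly empty when i = j).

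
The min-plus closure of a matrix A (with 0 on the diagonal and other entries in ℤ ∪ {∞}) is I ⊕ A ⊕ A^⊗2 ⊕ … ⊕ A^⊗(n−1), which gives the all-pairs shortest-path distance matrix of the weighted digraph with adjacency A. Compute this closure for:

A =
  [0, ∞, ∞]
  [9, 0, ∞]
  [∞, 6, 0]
Closure =
  [0, ∞, ∞]
  [9, 0, ∞]
  [15, 6, 0]

This is the Floyd-Warshall all-pairs shortest-path computation. For each intermediate vertex k = 0, 1, …, 2, update dist[i][j] ← min(dist[i][j], dist[i][k] + dist[k][j]). The final matrix gives, for each (i, j), the minimum total weight of any directed path from i to j (possibly empty when i = j).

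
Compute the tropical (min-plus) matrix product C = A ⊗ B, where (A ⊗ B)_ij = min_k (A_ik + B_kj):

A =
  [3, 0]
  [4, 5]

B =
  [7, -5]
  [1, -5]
A ⊗ B =
  [1, -5]
  [6, -1]

Apply the min-plus product entry-by-entry:
  C[0][0] = min over k of (A[0][0] + B[0][0] = 3 + 7 = 10, A[0][1] + B[1][0] = 0 + 1 = 1) = 1 (attained at k = 1)
  C[0][1] = min over k of (A[0][0] + B[0][1] = 3 + -5 = -2, A[0][1] + B[1][1] = 0 + -5 = -5) = -5 (attained at k = 1)
  C[1][0] = min over k of (A[1][0] + B[0][0] = 4 + 7 = 11, A[1][1] + B[1][0] = 5 + 1 = 6) = 6 (attained at k = 1)
  C[1][1] = min over k of (A[1][0] + B[0][1] = 4 + -5 = -1, A[1][1] + B[1][1] = 5 + -5 = 0) = -1 (attained at k = 0)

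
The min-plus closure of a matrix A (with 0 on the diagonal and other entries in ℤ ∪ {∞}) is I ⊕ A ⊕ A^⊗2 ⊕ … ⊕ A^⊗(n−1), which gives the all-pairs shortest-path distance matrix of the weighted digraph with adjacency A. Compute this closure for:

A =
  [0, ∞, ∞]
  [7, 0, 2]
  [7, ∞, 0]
Closure =
  [0, ∞, ∞]
  [7, 0, 2]
  [7, ∞, 0]

This is the Floyd-Warshall all-pairs shortest-path computation. For each intermediate vertex k = 0, 1, …, 2, update dist[i][j] ← min(dist[i][j], dist[i][k] + dist[k][j]). The final matrix gives, for each (i, j), the minimum total weight of any directed path from i to j (possibly empty when i = j).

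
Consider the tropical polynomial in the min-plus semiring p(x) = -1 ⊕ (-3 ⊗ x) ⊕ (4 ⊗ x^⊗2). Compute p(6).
p(6) = -1

A tropical monomial a ⊗ x^⊗i evaluates to a + i · x. Evaluating each term at x = 6:
  Term 0 contributes -1 + 0 · 6 = -1
  Term 1 contributes -3 + 1 · 6 = 3
  Term 2 contributes 4 + 2 · 6 = 16
p(6) = ⊕ of these = min[-1, 3, 16] = -1.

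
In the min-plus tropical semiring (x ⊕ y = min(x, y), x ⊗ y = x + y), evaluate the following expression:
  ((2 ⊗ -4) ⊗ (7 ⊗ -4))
((2 ⊗ -4) ⊗ (7 ⊗ -4)) = 1

Expand innermost to outermost. Recall ⊕ takes the minimum of its arguments and ⊗ takes their sum. Working out the expression ((2 ⊗ -4) ⊗ (7 ⊗ -4)) gives 1.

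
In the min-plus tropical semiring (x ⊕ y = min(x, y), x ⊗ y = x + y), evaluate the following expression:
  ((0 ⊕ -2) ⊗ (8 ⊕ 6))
((0 ⊕ -2) ⊗ (8 ⊕ 6)) = 4

Expand innermost to outermost. Recall ⊕ takes the minimum of its arguments and ⊗ takes their sum. Working out the expression ((0 ⊕ -2) ⊗ (8 ⊕ 6)) gives 4.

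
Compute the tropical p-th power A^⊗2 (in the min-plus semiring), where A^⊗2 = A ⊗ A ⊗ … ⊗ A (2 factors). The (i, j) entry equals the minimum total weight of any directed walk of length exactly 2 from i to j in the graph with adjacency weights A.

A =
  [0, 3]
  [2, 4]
A^⊗2 =
  [0, 3]
  [2, 5]

Each entry (A^⊗2)_ij equals the minimum over all length-2 walks i = v_0 → v_1 → … → v_2 = j of Σ_t A[v_t][v_{t+1}]. For example, for (i, j) = (0, 1) we minimise over 2 possible intermediate vertex sequences; the minimum is 3, attained along the walk 0 → 0 → 1.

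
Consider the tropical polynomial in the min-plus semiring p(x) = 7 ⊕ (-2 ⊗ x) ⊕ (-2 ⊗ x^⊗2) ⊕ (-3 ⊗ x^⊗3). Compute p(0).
p(0) = -3

A tropical monomial a ⊗ x^⊗i evaluates to a + i · x. Evaluating each term at x = 0:
  Term 0 contributes 7 + 0 · 0 = 7
  Term 1 contributes -2 + 1 · 0 = -2
  Term 2 contributes -2 + 2 · 0 = -2
  Term 3 contributes -3 + 3 · 0 = -3
p(0) = ⊕ of these = min[7, -2, -2, -3] = -3.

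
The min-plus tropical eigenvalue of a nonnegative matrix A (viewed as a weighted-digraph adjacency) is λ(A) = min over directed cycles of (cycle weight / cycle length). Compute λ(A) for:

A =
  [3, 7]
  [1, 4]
λ(A) = 3

Enumerate directed cycles and compute their means (weight / length). Sample:
  cycle 0 → 0: weight = 3, length = 1, mean = 3/1 ≈ 3.000
  cycle 1 → 1: weight = 4, length = 1, mean = 4/1 ≈ 4.000
  cycle 0 → 1 → 0: weight = 8, length = 2, mean = 8/2 ≈ 4.000
  cycle 1 → 0 → 1: weight = 8, length = 2, mean = 8/2 ≈ 4.000
Minimum mean = 3.000, attained e.g. along the cycle 0 → 0 with weight 3 and length 1. So λ(A) = 3/1 = 3.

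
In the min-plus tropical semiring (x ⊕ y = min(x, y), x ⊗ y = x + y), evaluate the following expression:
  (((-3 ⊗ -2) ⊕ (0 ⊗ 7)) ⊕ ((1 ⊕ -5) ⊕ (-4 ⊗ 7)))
(((-3 ⊗ -2) ⊕ (0 ⊗ 7)) ⊕ ((1 ⊕ -5) ⊕ (-4 ⊗ 7))) = -5

Expand innermost to outermost. Recall ⊕ takes the minimum of its arguments and ⊗ takes their sum. Working out the expression (((-3 ⊗ -2) ⊕ (0 ⊗ 7)) ⊕ ((1 ⊕ -5) ⊕ (-4 ⊗ 7))) gives -5.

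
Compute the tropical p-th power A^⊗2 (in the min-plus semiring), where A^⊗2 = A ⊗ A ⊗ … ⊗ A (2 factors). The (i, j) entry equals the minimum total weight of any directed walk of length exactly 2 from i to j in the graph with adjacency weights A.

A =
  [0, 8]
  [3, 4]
A^⊗2 =
  [0, 8]
  [3, 8]

Each entry (A^⊗2)_ij equals the minimum over all length-2 walks i = v_0 → v_1 → … → v_2 = j of Σ_t A[v_t][v_{t+1}]. For example, for (i, j) = (0, 1) we minimise over 2 possible intermediate vertex sequences; the minimum is 8, attained along the walk 0 → 0 → 1.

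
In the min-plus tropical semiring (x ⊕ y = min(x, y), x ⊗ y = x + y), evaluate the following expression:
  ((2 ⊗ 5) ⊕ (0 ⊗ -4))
((2 ⊗ 5) ⊕ (0 ⊗ -4)) = -4

Expand innermost to outermost. Recall ⊕ takes the minimum of its arguments and ⊗ takes their sum. Working out the expression ((2 ⊗ 5) ⊕ (0 ⊗ -4)) gives -4.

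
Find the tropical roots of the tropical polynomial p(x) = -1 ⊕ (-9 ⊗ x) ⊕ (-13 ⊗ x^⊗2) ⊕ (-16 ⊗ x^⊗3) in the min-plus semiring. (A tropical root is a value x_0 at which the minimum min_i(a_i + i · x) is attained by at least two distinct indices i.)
Roots: {3, 4, 8}

Each tropical root is a break point of the lower envelope of the lines y = a_i + i · x (there are 4 lines, with slopes 0, 1, ..., 3). Only the lines that attain the minimum somewhere contribute to roots; other lines are dominated. Here the surviving (envelope) indices are i = 3, i = 2, i = 1, i = 0.
Intersections between consecutive envelope lines give the roots: for adjacent envelope indices i < j the intersection is x = (a_i − a_j) / (j − i). Reading off the sorted break points: {3, 4, 8}.
Verification: at each break x_0, at least two indices attain the minimum of min_i(a_i + i · x_0).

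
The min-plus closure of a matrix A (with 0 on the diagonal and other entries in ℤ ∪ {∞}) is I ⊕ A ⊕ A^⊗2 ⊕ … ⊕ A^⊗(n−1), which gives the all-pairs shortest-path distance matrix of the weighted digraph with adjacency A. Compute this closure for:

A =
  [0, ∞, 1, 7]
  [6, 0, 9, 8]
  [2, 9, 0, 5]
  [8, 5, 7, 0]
Closure =
  [0, 10, 1, 6]
  [6, 0, 7, 8]
  [2, 9, 0, 5]
  [8, 5, 7, 0]

This is the Floyd-Warshall all-pairs shortest-path computation. For each intermediate vertex k = 0, 1, …, 3, update dist[i][j] ← min(dist[i][j], dist[i][k] + dist[k][j]). The final matrix gives, for each (i, j), the minimum total weight of any directed path from i to j (possibly empty when i = j).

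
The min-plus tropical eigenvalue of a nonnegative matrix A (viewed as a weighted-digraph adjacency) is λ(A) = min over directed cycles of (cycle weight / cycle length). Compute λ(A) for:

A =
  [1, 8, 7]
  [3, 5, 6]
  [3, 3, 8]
λ(A) = 1

Enumerate directed cycles and compute their means (weight / length). Sample:
  cycle 0 → 0: weight = 1, length = 1, mean = 1/1 ≈ 1.000
  cycle 1 → 1: weight = 5, length = 1, mean = 5/1 ≈ 5.000
  cycle 2 → 2: weight = 8, length = 1, mean = 8/1 ≈ 8.000
  cycle 0 → 1 → 0: weight = 11, length = 2, mean = 11/2 ≈ 5.500
  cycle 0 → 2 → 0: weight = 10, length = 2, mean = 10/2 ≈ 5.000
  cycle 1 → 0 → 1: weight = 11, length = 2, mean = 11/2 ≈ 5.500
Minimum mean = 1.000, attained e.g. along the cycle 0 → 0 with weight 1 and length 1. So λ(A) = 1/1 = 1.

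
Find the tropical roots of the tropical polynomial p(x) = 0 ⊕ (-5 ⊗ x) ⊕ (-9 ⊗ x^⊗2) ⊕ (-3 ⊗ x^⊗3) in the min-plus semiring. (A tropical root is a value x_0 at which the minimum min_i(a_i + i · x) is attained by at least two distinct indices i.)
Roots: {-6, 4, 5}

Each tropical root is a break point of the lower envelope of the lines y = a_i + i · x (there are 4 lines, with slopes 0, 1, ..., 3). Only the lines that attain the minimum somewhere contribute to roots; other lines are dominated. Here the surviving (envelope) indices are i = 3, i = 2, i = 1, i = 0.
Intersections between consecutive envelope lines give the roots: for adjacent envelope indices i < j the intersection is x = (a_i − a_j) / (j − i). Reading off the sorted break points: {-6, 4, 5}.
Verification: at each break x_0, at least two indices attain the minimum of min_i(a_i + i · x_0).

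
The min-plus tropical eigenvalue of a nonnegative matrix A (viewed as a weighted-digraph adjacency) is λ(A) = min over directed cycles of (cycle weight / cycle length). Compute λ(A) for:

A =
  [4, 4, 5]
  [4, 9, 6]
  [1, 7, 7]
λ(A) = 3

Enumerate directed cycles and compute their means (weight / length). Sample:
  cycle 0 → 0: weight = 4, length = 1, mean = 4/1 ≈ 4.000
  cycle 1 → 1: weight = 9, length = 1, mean = 9/1 ≈ 9.000
  cycle 2 → 2: weight = 7, length = 1, mean = 7/1 ≈ 7.000
  cycle 0 → 1 → 0: weight = 8, length = 2, mean = 8/2 ≈ 4.000
  cycle 0 → 2 → 0: weight = 6, length = 2, mean = 6/2 ≈ 3.000
  cycle 1 → 0 → 1: weight = 8, length = 2, mean = 8/2 ≈ 4.000
Minimum mean = 3.000, attained e.g. along the cycle 0 → 2 → 0 with weight 6 and length 2. So λ(A) = 6/2 = 3.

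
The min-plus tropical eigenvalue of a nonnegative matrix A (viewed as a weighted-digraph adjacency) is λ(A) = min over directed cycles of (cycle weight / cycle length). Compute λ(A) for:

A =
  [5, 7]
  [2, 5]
λ(A) = 9/2

Enumerate directed cycles and compute their means (weight / length). Sample:
  cycle 0 → 0: weight = 5, length = 1, mean = 5/1 ≈ 5.000
  cycle 1 → 1: weight = 5, length = 1, mean = 5/1 ≈ 5.000
  cycle 0 → 1 → 0: weight = 9, length = 2, mean = 9/2 ≈ 4.500
  cycle 1 → 0 → 1: weight = 9, length = 2, mean = 9/2 ≈ 4.500
Minimum mean = 4.500, attained e.g. along the cycle 0 → 1 → 0 with weight 9 and length 2. So λ(A) = 9/2 = 9/2.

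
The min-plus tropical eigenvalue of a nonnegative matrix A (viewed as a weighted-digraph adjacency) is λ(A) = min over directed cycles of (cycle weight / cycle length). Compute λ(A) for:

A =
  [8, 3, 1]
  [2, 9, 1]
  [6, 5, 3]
λ(A) = 5/2

Enumerate directed cycles and compute their means (weight / length). Sample:
  cycle 0 → 0: weight = 8, length = 1, mean = 8/1 ≈ 8.000
  cycle 1 → 1: weight = 9, length = 1, mean = 9/1 ≈ 9.000
  cycle 2 → 2: weight = 3, length = 1, mean = 3/1 ≈ 3.000
  cycle 0 → 1 → 0: weight = 5, length = 2, mean = 5/2 ≈ 2.500
  cycle 0 → 2 → 0: weight = 7, length = 2, mean = 7/2 ≈ 3.500
  cycle 1 → 0 → 1: weight = 5, length = 2, mean = 5/2 ≈ 2.500
Minimum mean = 2.500, attained e.g. along the cycle 0 → 1 → 0 with weight 5 and length 2. So λ(A) = 5/2 = 5/2.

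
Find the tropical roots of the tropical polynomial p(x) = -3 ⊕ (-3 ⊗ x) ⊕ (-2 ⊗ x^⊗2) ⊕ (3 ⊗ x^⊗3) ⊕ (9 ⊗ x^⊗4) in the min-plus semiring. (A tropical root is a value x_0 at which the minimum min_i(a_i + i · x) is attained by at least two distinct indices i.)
Roots: {-6, -5, -1, 0}

Each tropical root is a break point of the lower envelope of the lines y = a_i + i · x (there are 5 lines, with slopes 0, 1, ..., 4). Only the lines that attain the minimum somewhere contribute to roots; other lines are dominated. Here the surviving (envelope) indices are i = 4, i = 3, i = 2, i = 1, i = 0.
Intersections between consecutive envelope lines give the roots: for adjacent envelope indices i < j the intersection is x = (a_i − a_j) / (j − i). Reading off the sorted break points: {-6, -5, -1, 0}.
Verification: at each break x_0, at least two indices attain the minimum of min_i(a_i + i · x_0).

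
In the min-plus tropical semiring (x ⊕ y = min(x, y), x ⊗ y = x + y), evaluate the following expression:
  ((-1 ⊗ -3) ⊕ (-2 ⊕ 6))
((-1 ⊗ -3) ⊕ (-2 ⊕ 6)) = -4

Expand innermost to outermost. Recall ⊕ takes the minimum of its arguments and ⊗ takes their sum. Working out the expression ((-1 ⊗ -3) ⊕ (-2 ⊕ 6)) gives -4.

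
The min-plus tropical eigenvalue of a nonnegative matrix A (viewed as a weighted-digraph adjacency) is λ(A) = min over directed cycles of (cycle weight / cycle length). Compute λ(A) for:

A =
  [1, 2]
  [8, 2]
λ(A) = 1

Enumerate directed cycles and compute their means (weight / length). Sample:
  cycle 0 → 0: weight = 1, length = 1, mean = 1/1 ≈ 1.000
  cycle 1 → 1: weight = 2, length = 1, mean = 2/1 ≈ 2.000
  cycle 0 → 1 → 0: weight = 10, length = 2, mean = 10/2 ≈ 5.000
  cycle 1 → 0 → 1: weight = 10, length = 2, mean = 10/2 ≈ 5.000
Minimum mean = 1.000, attained e.g. along the cycle 0 → 0 with weight 1 and length 1. So λ(A) = 1/1 = 1.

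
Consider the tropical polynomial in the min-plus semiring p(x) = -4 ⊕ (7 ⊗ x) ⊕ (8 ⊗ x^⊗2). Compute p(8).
p(8) = -4

A tropical monomial a ⊗ x^⊗i evaluates to a + i · x. Evaluating each term at x = 8:
  Term 0 contributes -4 + 0 · 8 = -4
  Term 1 contributes 7 + 1 · 8 = 15
  Term 2 contributes 8 + 2 · 8 = 24
p(8) = ⊕ of these = min[-4, 15, 24] = -4.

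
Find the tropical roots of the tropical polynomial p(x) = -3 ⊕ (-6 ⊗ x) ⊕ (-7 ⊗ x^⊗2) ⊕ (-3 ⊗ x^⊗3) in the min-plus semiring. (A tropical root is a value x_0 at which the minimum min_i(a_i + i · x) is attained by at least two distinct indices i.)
Roots: {-4, 1, 3}

Each tropical root is a break point of the lower envelope of the lines y = a_i + i · x (there are 4 lines, with slopes 0, 1, ..., 3). Only the lines that attain the minimum somewhere contribute to roots; other lines are dominated. Here the surviving (envelope) indices are i = 3, i = 2, i = 1, i = 0.
Intersections between consecutive envelope lines give the roots: for adjacent envelope indices i < j the intersection is x = (a_i − a_j) / (j − i). Reading off the sorted break points: {-4, 1, 3}.
Verification: at each break x_0, at least two indices attain the minimum of min_i(a_i + i · x_0).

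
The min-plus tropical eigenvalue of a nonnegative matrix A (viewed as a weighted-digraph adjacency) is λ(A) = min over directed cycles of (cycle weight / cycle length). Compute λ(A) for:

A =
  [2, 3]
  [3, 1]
λ(A) = 1

Enumerate directed cycles and compute their means (weight / length). Sample:
  cycle 0 → 0: weight = 2, length = 1, mean = 2/1 ≈ 2.000
  cycle 1 → 1: weight = 1, length = 1, mean = 1/1 ≈ 1.000
  cycle 0 → 1 → 0: weight = 6, length = 2, mean = 6/2 ≈ 3.000
  cycle 1 → 0 → 1: weight = 6, length = 2, mean = 6/2 ≈ 3.000
Minimum mean = 1.000, attained e.g. along the cycle 1 → 1 with weight 1 and length 1. So λ(A) = 1/1 = 1.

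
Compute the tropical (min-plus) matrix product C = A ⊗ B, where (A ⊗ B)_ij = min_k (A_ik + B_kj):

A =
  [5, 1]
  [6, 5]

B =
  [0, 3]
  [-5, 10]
A ⊗ B =
  [-4, 8]
  [0, 9]

Apply the min-plus product entry-by-entry:
  C[0][0] = min over k of (A[0][0] + B[0][0] = 5 + 0 = 5, A[0][1] + B[1][0] = 1 + -5 = -4) = -4 (attained at k = 1)
  C[0][1] = min over k of (A[0][0] + B[0][1] = 5 + 3 = 8, A[0][1] + B[1][1] = 1 + 10 = 11) = 8 (attained at k = 0)
  C[1][0] = min over k of (A[1][0] + B[0][0] = 6 + 0 = 6, A[1][1] + B[1][0] = 5 + -5 = 0) = 0 (attained at k = 1)
  C[1][1] = min over k of (A[1][0] + B[0][1] = 6 + 3 = 9, A[1][1] + B[1][1] = 5 + 10 = 15) = 9 (attained at k = 0)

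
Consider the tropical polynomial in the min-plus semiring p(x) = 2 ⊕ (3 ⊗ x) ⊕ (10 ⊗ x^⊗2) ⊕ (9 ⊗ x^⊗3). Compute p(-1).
p(-1) = 2

A tropical monomial a ⊗ x^⊗i evaluates to a + i · x. Evaluating each term at x = -1:
  Term 0 contributes 2 + 0 · -1 = 2
  Term 1 contributes 3 + 1 · -1 = 2
  Term 2 contributes 10 + 2 · -1 = 8
  Term 3 contributes 9 + 3 · -1 = 6
p(-1) = ⊕ of these = min[2, 2, 8, 6] = 2.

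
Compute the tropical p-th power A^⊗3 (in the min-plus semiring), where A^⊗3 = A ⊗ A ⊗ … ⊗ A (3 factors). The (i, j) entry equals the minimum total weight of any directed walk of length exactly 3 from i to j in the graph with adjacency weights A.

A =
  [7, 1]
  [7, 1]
A^⊗3 =
  [9, 3]
  [9, 3]

Each entry (A^⊗3)_ij equals the minimum over all length-3 walks i = v_0 → v_1 → … → v_3 = j of Σ_t A[v_t][v_{t+1}]. For example, for (i, j) = (0, 1) we minimise over 4 possible intermediate vertex sequences; the minimum is 3, attained along the walk 0 → 1 → 1 → 1.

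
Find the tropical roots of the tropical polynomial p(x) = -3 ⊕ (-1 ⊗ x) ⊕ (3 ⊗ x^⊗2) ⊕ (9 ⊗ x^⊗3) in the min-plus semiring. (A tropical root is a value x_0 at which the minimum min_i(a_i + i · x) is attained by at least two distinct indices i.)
Roots: {-6, -4, -2}

Each tropical root is a break point of the lower envelope of the lines y = a_i + i · x (there are 4 lines, with slopes 0, 1, ..., 3). Only the lines that attain the minimum somewhere contribute to roots; other lines are dominated. Here the surviving (envelope) indices are i = 3, i = 2, i = 1, i = 0.
Intersections between consecutive envelope lines give the roots: for adjacent envelope indices i < j the intersection is x = (a_i − a_j) / (j − i). Reading off the sorted break points: {-6, -4, -2}.
Verification: at each break x_0, at least two indices attain the minimum of min_i(a_i + i · x_0).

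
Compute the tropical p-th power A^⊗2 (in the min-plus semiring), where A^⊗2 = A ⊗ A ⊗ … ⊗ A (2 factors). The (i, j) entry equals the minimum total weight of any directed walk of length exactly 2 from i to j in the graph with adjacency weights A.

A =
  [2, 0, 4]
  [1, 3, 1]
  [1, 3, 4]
A^⊗2 =
  [1, 2, 1]
  [2, 1, 4]
  [3, 1, 4]

Each entry (A^⊗2)_ij equals the minimum over all length-2 walks i = v_0 → v_1 → … → v_2 = j of Σ_t A[v_t][v_{t+1}]. For example, for (i, j) = (0, 2) we minimise over 3 possible intermediate vertex sequences; the minimum is 1, attained along the walk 0 → 1 → 2.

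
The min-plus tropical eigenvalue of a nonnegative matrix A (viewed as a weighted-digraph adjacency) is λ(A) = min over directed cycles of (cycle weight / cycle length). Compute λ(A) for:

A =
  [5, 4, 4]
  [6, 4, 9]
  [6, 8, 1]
λ(A) = 1

Enumerate directed cycles and compute their means (weight / length). Sample:
  cycle 0 → 0: weight = 5, length = 1, mean = 5/1 ≈ 5.000
  cycle 1 → 1: weight = 4, length = 1, mean = 4/1 ≈ 4.000
  cycle 2 → 2: weight = 1, length = 1, mean = 1/1 ≈ 1.000
  cycle 0 → 1 → 0: weight = 10, length = 2, mean = 10/2 ≈ 5.000
  cycle 0 → 2 → 0: weight = 10, length = 2, mean = 10/2 ≈ 5.000
  cycle 1 → 0 → 1: weight = 10, length = 2, mean = 10/2 ≈ 5.000
Minimum mean = 1.000, attained e.g. along the cycle 2 → 2 with weight 1 and length 1. So λ(A) = 1/1 = 1.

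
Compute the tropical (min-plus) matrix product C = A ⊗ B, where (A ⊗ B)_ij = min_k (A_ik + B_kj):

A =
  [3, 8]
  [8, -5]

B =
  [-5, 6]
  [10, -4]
A ⊗ B =
  [-2, 4]
  [3, -9]

Apply the min-plus product entry-by-entry:
  C[0][0] = min over k of (A[0][0] + B[0][0] = 3 + -5 = -2, A[0][1] + B[1][0] = 8 + 10 = 18) = -2 (attained at k = 0)
  C[0][1] = min over k of (A[0][0] + B[0][1] = 3 + 6 = 9, A[0][1] + B[1][1] = 8 + -4 = 4) = 4 (attained at k = 1)
  C[1][0] = min over k of (A[1][0] + B[0][0] = 8 + -5 = 3, A[1][1] + B[1][0] = -5 + 10 = 5) = 3 (attained at k = 0)
  C[1][1] = min over k of (A[1][0] + B[0][1] = 8 + 6 = 14, A[1][1] + B[1][1] = -5 + -4 = -9) = -9 (attained at k = 1)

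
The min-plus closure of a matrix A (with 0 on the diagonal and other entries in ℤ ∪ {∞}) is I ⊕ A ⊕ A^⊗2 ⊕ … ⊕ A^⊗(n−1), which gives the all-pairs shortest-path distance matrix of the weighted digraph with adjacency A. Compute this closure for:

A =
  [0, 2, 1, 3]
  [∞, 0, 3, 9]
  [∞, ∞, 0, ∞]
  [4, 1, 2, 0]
Closure =
  [0, 2, 1, 3]
  [13, 0, 3, 9]
  [∞, ∞, 0, ∞]
  [4, 1, 2, 0]

This is the Floyd-Warshall all-pairs shortest-path computation. For each intermediate vertex k = 0, 1, …, 3, update dist[i][j] ← min(dist[i][j], dist[i][k] + dist[k][j]). The final matrix gives, for each (i, j), the minimum total weight of any directed path from i to j (possibly empty when i = j).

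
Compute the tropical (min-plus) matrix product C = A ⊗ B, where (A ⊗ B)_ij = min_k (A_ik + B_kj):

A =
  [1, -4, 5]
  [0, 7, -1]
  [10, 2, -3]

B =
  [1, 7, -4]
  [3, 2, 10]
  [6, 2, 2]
A ⊗ B =
  [-1, -2, -3]
  [1, 1, -4]
  [3, -1, -1]

Apply the min-plus product entry-by-entry:
  C[0][0] = min over k of (A[0][0] + B[0][0] = 1 + 1 = 2, A[0][1] + B[1][0] = -4 + 3 = -1, A[0][2] + B[2][0] = 5 + 6 = 11) = -1 (attained at k = 1)
  C[0][1] = min over k of (A[0][0] + B[0][1] = 1 + 7 = 8, A[0][1] + B[1][1] = -4 + 2 = -2, A[0][2] + B[2][1] = 5 + 2 = 7) = -2 (attained at k = 1)
  C[0][2] = min over k of (A[0][0] + B[0][2] = 1 + -4 = -3, A[0][1] + B[1][2] = -4 + 10 = 6, A[0][2] + B[2][2] = 5 + 2 = 7) = -3 (attained at k = 0)
  C[1][0] = min over k of (A[1][0] + B[0][0] = 0 + 1 = 1, A[1][1] + B[1][0] = 7 + 3 = 10, A[1][2] + B[2][0] = -1 + 6 = 5) = 1 (attained at k = 0)
  C[1][1] = min over k of (A[1][0] + B[0][1] = 0 + 7 = 7, A[1][1] + B[1][1] = 7 + 2 = 9, A[1][2] + B[2][1] = -1 + 2 = 1) = 1 (attained at k = 2)
  C[1][2] = min over k of (A[1][0] + B[0][2] = 0 + -4 = -4, A[1][1] + B[1][2] = 7 + 10 = 17, A[1][2] + B[2][2] = -1 + 2 = 1) = -4 (attained at k = 0)
  C[2][0] = min over k of (A[2][0] + B[0][0] = 10 + 1 = 11, A[2][1] + B[1][0] = 2 + 3 = 5, A[2][2] + B[2][0] = -3 + 6 = 3) = 3 (attained at k = 2)
  C[2][1] = min over k of (A[2][0] + B[0][1] = 10 + 7 = 17, A[2][1] + B[1][1] = 2 + 2 = 4, A[2][2] + B[2][1] = -3 + 2 = -1) = -1 (attained at k = 2)
  C[2][2] = min over k of (A[2][0] + B[0][2] = 10 + -4 = 6, A[2][1] + B[1][2] = 2 + 10 = 12, A[2][2] + B[2][2] = -3 + 2 = -1) = -1 (attained at k = 2)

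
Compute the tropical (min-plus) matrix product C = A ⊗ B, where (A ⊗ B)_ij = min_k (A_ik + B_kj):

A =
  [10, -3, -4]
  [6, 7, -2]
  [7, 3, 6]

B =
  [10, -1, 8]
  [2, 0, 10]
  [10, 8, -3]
A ⊗ B =
  [-1, -3, -7]
  [8, 5, -5]
  [5, 3, 3]

Apply the min-plus product entry-by-entry:
  C[0][0] = min over k of (A[0][0] + B[0][0] = 10 + 10 = 20, A[0][1] + B[1][0] = -3 + 2 = -1, A[0][2] + B[2][0] = -4 + 10 = 6) = -1 (attained at k = 1)
  C[0][1] = min over k of (A[0][0] + B[0][1] = 10 + -1 = 9, A[0][1] + B[1][1] = -3 + 0 = -3, A[0][2] + B[2][1] = -4 + 8 = 4) = -3 (attained at k = 1)
  C[0][2] = min over k of (A[0][0] + B[0][2] = 10 + 8 = 18, A[0][1] + B[1][2] = -3 + 10 = 7, A[0][2] + B[2][2] = -4 + -3 = -7) = -7 (attained at k = 2)
  C[1][0] = min over k of (A[1][0] + B[0][0] = 6 + 10 = 16, A[1][1] + B[1][0] = 7 + 2 = 9, A[1][2] + B[2][0] = -2 + 10 = 8) = 8 (attained at k = 2)
  C[1][1] = min over k of (A[1][0] + B[0][1] = 6 + -1 = 5, A[1][1] + B[1][1] = 7 + 0 = 7, A[1][2] + B[2][1] = -2 + 8 = 6) = 5 (attained at k = 0)
  C[1][2] = min over k of (A[1][0] + B[0][2] = 6 + 8 = 14, A[1][1] + B[1][2] = 7 + 10 = 17, A[1][2] + B[2][2] = -2 + -3 = -5) = -5 (attained at k = 2)
  C[2][0] = min over k of (A[2][0] + B[0][0] = 7 + 10 = 17, A[2][1] + B[1][0] = 3 + 2 = 5, A[2][2] + B[2][0] = 6 + 10 = 16) = 5 (attained at k = 1)
  C[2][1] = min over k of (A[2][0] + B[0][1] = 7 + -1 = 6, A[2][1] + B[1][1] = 3 + 0 = 3, A[2][2] + B[2][1] = 6 + 8 = 14) = 3 (attained at k = 1)
  C[2][2] = min over k of (A[2][0] + B[0][2] = 7 + 8 = 15, A[2][1] + B[1][2] = 3 + 10 = 13, A[2][2] + B[2][2] = 6 + -3 = 3) = 3 (attained at k = 2)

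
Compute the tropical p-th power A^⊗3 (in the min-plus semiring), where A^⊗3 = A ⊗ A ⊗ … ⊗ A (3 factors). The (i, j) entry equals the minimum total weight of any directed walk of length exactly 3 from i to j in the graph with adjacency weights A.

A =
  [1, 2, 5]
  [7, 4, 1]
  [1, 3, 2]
A^⊗3 =
  [3, 4, 4]
  [3, 4, 5]
  [3, 4, 4]

Each entry (A^⊗3)_ij equals the minimum over all length-3 walks i = v_0 → v_1 → … → v_3 = j of Σ_t A[v_t][v_{t+1}]. For example, for (i, j) = (0, 2) we minimise over 9 possible intermediate vertex sequences; the minimum is 4, attained along the walk 0 → 0 → 1 → 2.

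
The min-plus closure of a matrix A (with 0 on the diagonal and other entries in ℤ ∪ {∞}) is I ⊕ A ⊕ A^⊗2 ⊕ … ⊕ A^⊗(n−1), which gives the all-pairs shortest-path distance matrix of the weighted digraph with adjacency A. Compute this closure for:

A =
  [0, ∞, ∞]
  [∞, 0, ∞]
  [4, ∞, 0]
Closure =
  [0, ∞, ∞]
  [∞, 0, ∞]
  [4, ∞, 0]

This is the Floyd-Warshall all-pairs shortest-path computation. For each intermediate vertex k = 0, 1, …, 2, update dist[i][j] ← min(dist[i][j], dist[i][k] + dist[k][j]). The final matrix gives, for each (i, j), the minimum total weight of any directed path from i to j (possibly empty when i = j).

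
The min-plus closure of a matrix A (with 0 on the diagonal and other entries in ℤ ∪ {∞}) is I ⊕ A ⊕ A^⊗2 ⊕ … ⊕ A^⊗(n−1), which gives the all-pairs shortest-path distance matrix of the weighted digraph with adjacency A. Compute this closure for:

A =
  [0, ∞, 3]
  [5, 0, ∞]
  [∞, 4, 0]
Closure =
  [0, 7, 3]
  [5, 0, 8]
  [9, 4, 0]

This is the Floyd-Warshall all-pairs shortest-path computation. For each intermediate vertex k = 0, 1, …, 2, update dist[i][j] ← min(dist[i][j], dist[i][k] + dist[k][j]). The final matrix gives, for each (i, j), the minimum total weight of any directed path from i to j (possibly empty when i = j).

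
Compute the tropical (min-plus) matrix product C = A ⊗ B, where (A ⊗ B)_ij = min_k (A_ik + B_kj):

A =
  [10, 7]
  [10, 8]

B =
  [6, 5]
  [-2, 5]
A ⊗ B =
  [5, 12]
  [6, 13]

Apply the min-plus product entry-by-entry:
  C[0][0] = min over k of (A[0][0] + B[0][0] = 10 + 6 = 16, A[0][1] + B[1][0] = 7 + -2 = 5) = 5 (attained at k = 1)
  C[0][1] = min over k of (A[0][0] + B[0][1] = 10 + 5 = 15, A[0][1] + B[1][1] = 7 + 5 = 12) = 12 (attained at k = 1)
  C[1][0] = min over k of (A[1][0] + B[0][0] = 10 + 6 = 16, A[1][1] + B[1][0] = 8 + -2 = 6) = 6 (attained at k = 1)
  C[1][1] = min over k of (A[1][0] + B[0][1] = 10 + 5 = 15, A[1][1] + B[1][1] = 8 + 5 = 13) = 13 (attained at k = 1)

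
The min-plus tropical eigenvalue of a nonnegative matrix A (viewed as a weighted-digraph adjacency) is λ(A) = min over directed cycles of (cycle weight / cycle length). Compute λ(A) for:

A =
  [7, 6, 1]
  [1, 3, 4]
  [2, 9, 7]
λ(A) = 3/2

Enumerate directed cycles and compute their means (weight / length). Sample:
  cycle 0 → 0: weight = 7, length = 1, mean = 7/1 ≈ 7.000
  cycle 1 → 1: weight = 3, length = 1, mean = 3/1 ≈ 3.000
  cycle 2 → 2: weight = 7, length = 1, mean = 7/1 ≈ 7.000
  cycle 0 → 1 → 0: weight = 7, length = 2, mean = 7/2 ≈ 3.500
  cycle 0 → 2 → 0: weight = 3, length = 2, mean = 3/2 ≈ 1.500
  cycle 1 → 0 → 1: weight = 7, length = 2, mean = 7/2 ≈ 3.500
Minimum mean = 1.500, attained e.g. along the cycle 0 → 2 → 0 with weight 3 and length 2. So λ(A) = 3/2 = 3/2.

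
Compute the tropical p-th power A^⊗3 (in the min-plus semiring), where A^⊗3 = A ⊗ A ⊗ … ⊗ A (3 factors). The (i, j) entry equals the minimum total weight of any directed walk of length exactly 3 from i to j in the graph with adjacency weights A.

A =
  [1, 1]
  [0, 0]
A^⊗3 =
  [1, 1]
  [0, 0]

Each entry (A^⊗3)_ij equals the minimum over all length-3 walks i = v_0 → v_1 → … → v_3 = j of Σ_t A[v_t][v_{t+1}]. For example, for (i, j) = (0, 1) we minimise over 4 possible intermediate vertex sequences; the minimum is 1, attained along the walk 0 → 1 → 1 → 1.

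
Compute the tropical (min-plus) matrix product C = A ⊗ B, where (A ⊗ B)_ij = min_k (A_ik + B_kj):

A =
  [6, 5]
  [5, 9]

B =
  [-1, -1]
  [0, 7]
A ⊗ B =
  [5, 5]
  [4, 4]

Apply the min-plus product entry-by-entry:
  C[0][0] = min over k of (A[0][0] + B[0][0] = 6 + -1 = 5, A[0][1] + B[1][0] = 5 + 0 = 5) = 5 (attained at k = 0)
  C[0][1] = min over k of (A[0][0] + B[0][1] = 6 + -1 = 5, A[0][1] + B[1][1] = 5 + 7 = 12) = 5 (attained at k = 0)
  C[1][0] = min over k of (A[1][0] + B[0][0] = 5 + -1 = 4, A[1][1] + B[1][0] = 9 + 0 = 9) = 4 (attained at k = 0)
  C[1][1] = min over k of (A[1][0] + B[0][1] = 5 + -1 = 4, A[1][1] + B[1][1] = 9 + 7 = 16) = 4 (attained at k = 0)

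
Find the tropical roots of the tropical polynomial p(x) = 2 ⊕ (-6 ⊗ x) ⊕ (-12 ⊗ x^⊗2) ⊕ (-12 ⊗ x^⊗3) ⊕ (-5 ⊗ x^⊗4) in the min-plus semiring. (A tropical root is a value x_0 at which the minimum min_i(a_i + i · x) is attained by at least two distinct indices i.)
Roots: {-7, 0, 6, 8}

Each tropical root is a break point of the lower envelope of the lines y = a_i + i · x (there are 5 lines, with slopes 0, 1, ..., 4). Only the lines that attain the minimum somewhere contribute to roots; other lines are dominated. Here the surviving (envelope) indices are i = 4, i = 3, i = 2, i = 1, i = 0.
Intersections between consecutive envelope lines give the roots: for adjacent envelope indices i < j the intersection is x = (a_i − a_j) / (j − i). Reading off the sorted break points: {-7, 0, 6, 8}.
Verification: at each break x_0, at least two indices attain the minimum of min_i(a_i + i · x_0).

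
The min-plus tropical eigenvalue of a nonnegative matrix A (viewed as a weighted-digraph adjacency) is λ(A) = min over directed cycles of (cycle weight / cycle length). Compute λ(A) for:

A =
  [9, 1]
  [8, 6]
λ(A) = 9/2

Enumerate directed cycles and compute their means (weight / length). Sample:
  cycle 0 → 0: weight = 9, length = 1, mean = 9/1 ≈ 9.000
  cycle 1 → 1: weight = 6, length = 1, mean = 6/1 ≈ 6.000
  cycle 0 → 1 → 0: weight = 9, length = 2, mean = 9/2 ≈ 4.500
  cycle 1 → 0 → 1: weight = 9, length = 2, mean = 9/2 ≈ 4.500
Minimum mean = 4.500, attained e.g. along the cycle 0 → 1 → 0 with weight 9 and length 2. So λ(A) = 9/2 = 9/2.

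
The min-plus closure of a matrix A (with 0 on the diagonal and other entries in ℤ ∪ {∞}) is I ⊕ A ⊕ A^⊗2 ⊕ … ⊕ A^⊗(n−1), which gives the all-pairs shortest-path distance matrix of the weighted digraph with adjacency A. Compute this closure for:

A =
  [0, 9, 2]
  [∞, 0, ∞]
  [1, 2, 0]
Closure =
  [0, 4, 2]
  [∞, 0, ∞]
  [1, 2, 0]

This is the Floyd-Warshall all-pairs shortest-path computation. For each intermediate vertex k = 0, 1, …, 2, update dist[i][j] ← min(dist[i][j], dist[i][k] + dist[k][j]). The final matrix gives, for each (i, j), the minimum total weight of any directed path from i to j (possibly empty when i = j).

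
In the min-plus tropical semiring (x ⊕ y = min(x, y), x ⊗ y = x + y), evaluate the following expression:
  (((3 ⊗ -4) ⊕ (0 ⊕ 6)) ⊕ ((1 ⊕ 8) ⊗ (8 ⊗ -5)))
(((3 ⊗ -4) ⊕ (0 ⊕ 6)) ⊕ ((1 ⊕ 8) ⊗ (8 ⊗ -5))) = -1

Expand innermost to outermost. Recall ⊕ takes the minimum of its arguments and ⊗ takes their sum. Working out the expression (((3 ⊗ -4) ⊕ (0 ⊕ 6)) ⊕ ((1 ⊕ 8) ⊗ (8 ⊗ -5))) gives -1.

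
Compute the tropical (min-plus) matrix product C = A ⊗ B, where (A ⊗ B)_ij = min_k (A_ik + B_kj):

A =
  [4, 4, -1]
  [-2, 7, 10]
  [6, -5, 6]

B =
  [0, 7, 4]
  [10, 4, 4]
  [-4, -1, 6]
A ⊗ B =
  [-5, -2, 5]
  [-2, 5, 2]
  [2, -1, -1]

Apply the min-plus product entry-by-entry:
  C[0][0] = min over k of (A[0][0] + B[0][0] = 4 + 0 = 4, A[0][1] + B[1][0] = 4 + 10 = 14, A[0][2] + B[2][0] = -1 + -4 = -5) = -5 (attained at k = 2)
  C[0][1] = min over k of (A[0][0] + B[0][1] = 4 + 7 = 11, A[0][1] + B[1][1] = 4 + 4 = 8, A[0][2] + B[2][1] = -1 + -1 = -2) = -2 (attained at k = 2)
  C[0][2] = min over k of (A[0][0] + B[0][2] = 4 + 4 = 8, A[0][1] + B[1][2] = 4 + 4 = 8, A[0][2] + B[2][2] = -1 + 6 = 5) = 5 (attained at k = 2)
  C[1][0] = min over k of (A[1][0] + B[0][0] = -2 + 0 = -2, A[1][1] + B[1][0] = 7 + 10 = 17, A[1][2] + B[2][0] = 10 + -4 = 6) = -2 (attained at k = 0)
  C[1][1] = min over k of (A[1][0] + B[0][1] = -2 + 7 = 5, A[1][1] + B[1][1] = 7 + 4 = 11, A[1][2] + B[2][1] = 10 + -1 = 9) = 5 (attained at k = 0)
  C[1][2] = min over k of (A[1][0] + B[0][2] = -2 + 4 = 2, A[1][1] + B[1][2] = 7 + 4 = 11, A[1][2] + B[2][2] = 10 + 6 = 16) = 2 (attained at k = 0)
  C[2][0] = min over k of (A[2][0] + B[0][0] = 6 + 0 = 6, A[2][1] + B[1][0] = -5 + 10 = 5, A[2][2] + B[2][0] = 6 + -4 = 2) = 2 (attained at k = 2)
  C[2][1] = min over k of (A[2][0] + B[0][1] = 6 + 7 = 13, A[2][1] + B[1][1] = -5 + 4 = -1, A[2][2] + B[2][1] = 6 + -1 = 5) = -1 (attained at k = 1)
  C[2][2] = min over k of (A[2][0] + B[0][2] = 6 + 4 = 10, A[2][1] + B[1][2] = -5 + 4 = -1, A[2][2] + B[2][2] = 6 + 6 = 12) = -1 (attained at k = 1)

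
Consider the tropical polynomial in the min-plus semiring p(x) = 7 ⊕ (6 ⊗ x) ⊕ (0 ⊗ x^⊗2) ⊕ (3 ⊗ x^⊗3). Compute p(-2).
p(-2) = -4

A tropical monomial a ⊗ x^⊗i evaluates to a + i · x. Evaluating each term at x = -2:
  Term 0 contributes 7 + 0 · -2 = 7
  Term 1 contributes 6 + 1 · -2 = 4
  Term 2 contributes 0 + 2 · -2 = -4
  Term 3 contributes 3 + 3 · -2 = -3
p(-2) = ⊕ of these = min[7, 4, -4, -3] = -4.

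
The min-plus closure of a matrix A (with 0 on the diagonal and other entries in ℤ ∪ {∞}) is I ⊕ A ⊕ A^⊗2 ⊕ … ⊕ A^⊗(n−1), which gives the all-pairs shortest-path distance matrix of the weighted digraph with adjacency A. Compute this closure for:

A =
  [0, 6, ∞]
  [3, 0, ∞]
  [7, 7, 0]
Closure =
  [0, 6, ∞]
  [3, 0, ∞]
  [7, 7, 0]

This is the Floyd-Warshall all-pairs shortest-path computation. For each intermediate vertex k = 0, 1, …, 2, update dist[i][j] ← min(dist[i][j], dist[i][k] + dist[k][j]). The final matrix gives, for each (i, j), the minimum total weight of any directed path from i to j (possibly empty when i = j).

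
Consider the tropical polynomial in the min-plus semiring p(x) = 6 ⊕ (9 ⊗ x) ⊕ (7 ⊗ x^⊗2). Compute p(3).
p(3) = 6

A tropical monomial a ⊗ x^⊗i evaluates to a + i · x. Evaluating each term at x = 3:
  Term 0 contributes 6 + 0 · 3 = 6
  Term 1 contributes 9 + 1 · 3 = 12
  Term 2 contributes 7 + 2 · 3 = 13
p(3) = ⊕ of these = min[6, 12, 13] = 6.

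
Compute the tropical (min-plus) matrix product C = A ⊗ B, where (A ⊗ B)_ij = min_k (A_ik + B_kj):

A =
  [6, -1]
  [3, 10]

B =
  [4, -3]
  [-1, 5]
A ⊗ B =
  [-2, 3]
  [7, 0]

Apply the min-plus product entry-by-entry:
  C[0][0] = min over k of (A[0][0] + B[0][0] = 6 + 4 = 10, A[0][1] + B[1][0] = -1 + -1 = -2) = -2 (attained at k = 1)
  C[0][1] = min over k of (A[0][0] + B[0][1] = 6 + -3 = 3, A[0][1] + B[1][1] = -1 + 5 = 4) = 3 (attained at k = 0)
  C[1][0] = min over k of (A[1][0] + B[0][0] = 3 + 4 = 7, A[1][1] + B[1][0] = 10 + -1 = 9) = 7 (attained at k = 0)
  C[1][1] = min over k of (A[1][0] + B[0][1] = 3 + -3 = 0, A[1][1] + B[1][1] = 10 + 5 = 15) = 0 (attained at k = 0)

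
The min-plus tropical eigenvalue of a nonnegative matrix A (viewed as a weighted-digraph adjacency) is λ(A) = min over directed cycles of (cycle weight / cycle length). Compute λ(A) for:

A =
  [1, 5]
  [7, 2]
λ(A) = 1

Enumerate directed cycles and compute their means (weight / length). Sample:
  cycle 0 → 0: weight = 1, length = 1, mean = 1/1 ≈ 1.000
  cycle 1 → 1: weight = 2, length = 1, mean = 2/1 ≈ 2.000
  cycle 0 → 1 → 0: weight = 12, length = 2, mean = 12/2 ≈ 6.000
  cycle 1 → 0 → 1: weight = 12, length = 2, mean = 12/2 ≈ 6.000
Minimum mean = 1.000, attained e.g. along the cycle 0 → 0 with weight 1 and length 1. So λ(A) = 1/1 = 1.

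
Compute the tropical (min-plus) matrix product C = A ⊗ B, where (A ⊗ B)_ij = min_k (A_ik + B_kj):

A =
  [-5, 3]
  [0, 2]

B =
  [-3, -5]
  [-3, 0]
A ⊗ B =
  [-8, -10]
  [-3, -5]

Apply the min-plus product entry-by-entry:
  C[0][0] = min over k of (A[0][0] + B[0][0] = -5 + -3 = -8, A[0][1] + B[1][0] = 3 + -3 = 0) = -8 (attained at k = 0)
  C[0][1] = min over k of (A[0][0] + B[0][1] = -5 + -5 = -10, A[0][1] + B[1][1] = 3 + 0 = 3) = -10 (attained at k = 0)
  C[1][0] = min over k of (A[1][0] + B[0][0] = 0 + -3 = -3, A[1][1] + B[1][0] = 2 + -3 = -1) = -3 (attained at k = 0)
  C[1][1] = min over k of (A[1][0] + B[0][1] = 0 + -5 = -5, A[1][1] + B[1][1] = 2 + 0 = 2) = -5 (attained at k = 0)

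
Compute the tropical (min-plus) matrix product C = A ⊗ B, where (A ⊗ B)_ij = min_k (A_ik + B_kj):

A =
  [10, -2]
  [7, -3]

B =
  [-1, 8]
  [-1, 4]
A ⊗ B =
  [-3, 2]
  [-4, 1]

Apply the min-plus product entry-by-entry:
  C[0][0] = min over k of (A[0][0] + B[0][0] = 10 + -1 = 9, A[0][1] + B[1][0] = -2 + -1 = -3) = -3 (attained at k = 1)
  C[0][1] = min over k of (A[0][0] + B[0][1] = 10 + 8 = 18, A[0][1] + B[1][1] = -2 + 4 = 2) = 2 (attained at k = 1)
  C[1][0] = min over k of (A[1][0] + B[0][0] = 7 + -1 = 6, A[1][1] + B[1][0] = -3 + -1 = -4) = -4 (attained at k = 1)
  C[1][1] = min over k of (A[1][0] + B[0][1] = 7 + 8 = 15, A[1][1] + B[1][1] = -3 + 4 = 1) = 1 (attained at k = 1)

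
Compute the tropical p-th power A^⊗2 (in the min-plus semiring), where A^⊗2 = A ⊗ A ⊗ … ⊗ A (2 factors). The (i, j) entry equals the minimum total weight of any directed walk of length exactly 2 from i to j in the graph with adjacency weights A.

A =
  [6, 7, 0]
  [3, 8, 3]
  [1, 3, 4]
A^⊗2 =
  [1, 3, 4]
  [4, 6, 3]
  [5, 7, 1]

Each entry (A^⊗2)_ij equals the minimum over all length-2 walks i = v_0 → v_1 → … → v_2 = j of Σ_t A[v_t][v_{t+1}]. For example, for (i, j) = (0, 2) we minimise over 3 possible intermediate vertex sequences; the minimum is 4, attained along the walk 0 → 2 → 2.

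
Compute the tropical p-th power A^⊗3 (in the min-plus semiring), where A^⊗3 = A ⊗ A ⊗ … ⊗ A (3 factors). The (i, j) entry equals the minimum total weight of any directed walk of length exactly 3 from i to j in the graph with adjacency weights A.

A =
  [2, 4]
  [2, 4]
A^⊗3 =
  [6, 8]
  [6, 8]

Each entry (A^⊗3)_ij equals the minimum over all length-3 walks i = v_0 → v_1 → … → v_3 = j of Σ_t A[v_t][v_{t+1}]. For example, for (i, j) = (0, 1) we minimise over 4 possible intermediate vertex sequences; the minimum is 8, attained along the walk 0 → 0 → 0 → 1.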